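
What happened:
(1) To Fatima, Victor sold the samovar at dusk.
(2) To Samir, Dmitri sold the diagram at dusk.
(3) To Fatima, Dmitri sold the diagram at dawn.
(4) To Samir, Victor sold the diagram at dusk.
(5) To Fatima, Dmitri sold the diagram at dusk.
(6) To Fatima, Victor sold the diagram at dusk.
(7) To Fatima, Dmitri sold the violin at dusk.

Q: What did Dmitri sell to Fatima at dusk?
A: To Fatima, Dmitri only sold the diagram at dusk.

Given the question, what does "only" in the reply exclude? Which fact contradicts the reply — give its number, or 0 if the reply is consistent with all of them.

7

The question "What did ...?" targets the thing, so in the reply the focus falls on "the diagram".
"Only" then excludes alternative things while the background — Dmitri as agent and Fatima as recipient and at dusk as setting — is held fixed.
Fact (7) keeps Dmitri as agent and Fatima as recipient and at dusk as setting but has thing = the violin; that refutes the reply.
(Fact (3) would refute a reading with focus on the setting — but that is not what the question asks.)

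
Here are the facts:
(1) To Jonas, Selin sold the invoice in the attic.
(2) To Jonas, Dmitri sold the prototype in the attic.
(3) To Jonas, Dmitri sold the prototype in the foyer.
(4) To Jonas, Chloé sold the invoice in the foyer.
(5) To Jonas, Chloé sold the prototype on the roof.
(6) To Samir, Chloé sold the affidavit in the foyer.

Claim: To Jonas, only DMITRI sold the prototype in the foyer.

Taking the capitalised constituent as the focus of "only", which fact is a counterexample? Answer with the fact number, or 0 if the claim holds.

The capitals mark "Dmitri" as focus. So "only" rules out other agents, with the rest (same thing, recipient, setting (the prototype / Jonas / in the foyer)) as background.
Every other fact changes something in the background, not just the agent. Nothing refutes the claim.

0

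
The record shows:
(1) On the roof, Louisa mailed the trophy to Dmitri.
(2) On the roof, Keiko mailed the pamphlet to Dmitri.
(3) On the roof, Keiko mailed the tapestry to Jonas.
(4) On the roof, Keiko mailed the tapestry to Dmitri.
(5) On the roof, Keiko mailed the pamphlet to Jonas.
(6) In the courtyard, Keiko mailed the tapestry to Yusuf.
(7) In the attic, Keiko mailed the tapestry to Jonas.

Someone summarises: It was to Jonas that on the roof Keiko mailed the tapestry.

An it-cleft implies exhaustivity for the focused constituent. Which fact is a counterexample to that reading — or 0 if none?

4

The cleft puts "Jonas" in focus and presupposes the open proposition with same agent, thing, setting (Keiko / the tapestry / on the roof).
Exhaustivity: Jonas is the only recipient satisfying that background.
But fact (4) also has same agent, thing, setting (Keiko / the tapestry / on the roof), with recipient = Dmitri — so the exhaustive reading fails.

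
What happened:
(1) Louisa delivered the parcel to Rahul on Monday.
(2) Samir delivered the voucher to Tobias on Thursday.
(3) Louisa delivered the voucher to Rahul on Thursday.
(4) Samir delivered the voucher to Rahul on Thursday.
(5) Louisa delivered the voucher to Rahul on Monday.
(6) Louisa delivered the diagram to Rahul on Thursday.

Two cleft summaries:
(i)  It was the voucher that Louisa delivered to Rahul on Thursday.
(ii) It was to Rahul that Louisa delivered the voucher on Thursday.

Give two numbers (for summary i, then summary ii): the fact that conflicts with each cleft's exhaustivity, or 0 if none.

(i): focus "the voucher". Looking for agent = Louisa, recipient = Rahul, setting = on Thursday with some other thing — fact (6) has the diagram there. Refuted.
(ii): focus "Rahul". No fact shares agent = Louisa, thing = the voucher, setting = on Thursday with a different recipient. 0.

6, 0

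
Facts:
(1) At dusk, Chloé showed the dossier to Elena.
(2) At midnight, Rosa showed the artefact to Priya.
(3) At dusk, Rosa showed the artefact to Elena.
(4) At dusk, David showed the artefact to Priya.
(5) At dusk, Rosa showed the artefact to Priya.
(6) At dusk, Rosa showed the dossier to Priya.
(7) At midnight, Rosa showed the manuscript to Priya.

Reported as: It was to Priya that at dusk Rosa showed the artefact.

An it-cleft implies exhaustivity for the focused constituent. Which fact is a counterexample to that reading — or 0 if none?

Focus of the cleft: "Priya" (the recipient). Presupposed background: same agent, thing, setting (Rosa / the artefact / at dusk).
Exhaustivity: Priya is the only recipient satisfying that background.
But fact (3) also has same agent, thing, setting (Rosa / the artefact / at dusk), with recipient = Elena — so the exhaustive reading fails.

3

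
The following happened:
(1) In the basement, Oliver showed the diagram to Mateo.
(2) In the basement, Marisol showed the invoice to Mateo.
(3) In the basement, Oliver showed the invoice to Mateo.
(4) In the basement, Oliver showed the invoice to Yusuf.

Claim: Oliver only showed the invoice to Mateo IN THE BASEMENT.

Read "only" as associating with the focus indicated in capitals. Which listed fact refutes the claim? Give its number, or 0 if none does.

The capitals mark "in the basement" as focus. So "only" rules out other settings, with the rest (same agent, thing, recipient (Oliver / the invoice / Mateo)) as background.
No fact matches same agent, thing, recipient (Oliver / the invoice / Mateo) with a different setting — every other fact differs on at least one backgrounded slot. So no fact refutes it.

0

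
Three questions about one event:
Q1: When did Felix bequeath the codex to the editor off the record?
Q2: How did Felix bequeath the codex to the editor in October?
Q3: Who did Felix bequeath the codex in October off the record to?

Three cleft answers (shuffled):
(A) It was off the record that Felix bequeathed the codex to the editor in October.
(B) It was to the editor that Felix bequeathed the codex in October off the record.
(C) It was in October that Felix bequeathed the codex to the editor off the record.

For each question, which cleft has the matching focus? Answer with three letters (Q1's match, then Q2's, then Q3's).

Q1 asks about the time; cleft (C) focuses "in October", which is the time — so Q1 → C.
Q2 asks about the manner; cleft (A) focuses "off the record", which is the manner — so Q2 → A.
Q3 asks about the recipient; cleft (B) focuses "to the editor", which is the recipient — so Q3 → B.
Mapping: Q1→C, Q2→A, Q3→B.

CAB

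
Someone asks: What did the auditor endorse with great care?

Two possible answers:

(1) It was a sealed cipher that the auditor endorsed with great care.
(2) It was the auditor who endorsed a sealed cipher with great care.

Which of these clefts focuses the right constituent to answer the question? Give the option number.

1

The question word "what" targets the direct object.
Option (1) clefts "a sealed cipher" — that matches what the question asks about.
Option (2) clefts "the auditor" — the subject (agent), not what was asked.
So the congruent reply is (1).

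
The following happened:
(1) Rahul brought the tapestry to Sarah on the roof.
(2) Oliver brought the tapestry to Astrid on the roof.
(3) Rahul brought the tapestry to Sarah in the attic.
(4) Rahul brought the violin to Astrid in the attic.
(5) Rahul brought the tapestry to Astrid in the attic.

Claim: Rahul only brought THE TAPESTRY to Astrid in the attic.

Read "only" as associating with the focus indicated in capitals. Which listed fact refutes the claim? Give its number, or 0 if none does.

4

Focus (in capitals) is "the tapestry" — the thing. "Only" excludes alternative things while holding fixed same agent, recipient, setting (Rahul / Astrid / in the attic).
Fact (4) matches on same agent, recipient, setting (Rahul / Astrid / in the attic), but has thing = the violin instead. That refutes the claim.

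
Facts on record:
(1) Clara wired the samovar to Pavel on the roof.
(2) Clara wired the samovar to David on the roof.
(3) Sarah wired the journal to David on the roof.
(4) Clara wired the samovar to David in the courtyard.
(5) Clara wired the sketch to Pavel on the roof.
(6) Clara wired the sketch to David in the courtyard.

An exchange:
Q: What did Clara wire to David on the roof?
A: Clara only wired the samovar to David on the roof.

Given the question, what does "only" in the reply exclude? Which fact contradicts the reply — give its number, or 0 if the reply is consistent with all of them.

Answering "What did ...?" puts focus on the thing — here, "the samovar".
So "only" ranges over things; the rest (agent = Clara, recipient = David, setting = on the roof) is presupposed.
No fact keeps agent = Clara, recipient = David, setting = on the roof while changing the thing; every other fact differs on something backgrounded. The reply stands.
(Fact (1) would refute a reading with focus on the recipient — but that is not what the question asks.)

0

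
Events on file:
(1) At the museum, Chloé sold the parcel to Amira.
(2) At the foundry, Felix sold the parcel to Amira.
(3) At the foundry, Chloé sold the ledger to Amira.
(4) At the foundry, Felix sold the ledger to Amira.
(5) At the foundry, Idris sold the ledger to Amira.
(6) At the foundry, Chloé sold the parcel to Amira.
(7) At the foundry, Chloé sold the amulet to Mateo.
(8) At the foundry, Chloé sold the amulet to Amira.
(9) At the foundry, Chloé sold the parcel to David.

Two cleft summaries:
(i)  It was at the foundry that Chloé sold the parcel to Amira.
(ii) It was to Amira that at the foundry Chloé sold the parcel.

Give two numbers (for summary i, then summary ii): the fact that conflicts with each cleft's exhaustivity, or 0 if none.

1, 9

Summary (i) focuses "at the foundry" (the setting); background Chloé as agent and the parcel as thing and Amira as recipient. Fact (1) matches that background with setting = at the museum — refutes (i).
Summary (ii) focuses "Amira" (the recipient); background Chloé as agent and the parcel as thing and at the foundry as setting. Fact (9) matches that background with recipient = David — refutes (ii).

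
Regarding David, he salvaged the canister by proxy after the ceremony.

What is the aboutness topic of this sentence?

The construction explicitly marks "David" as what the sentence is about — the topic.
The remainder of the clause is the comment (what is said about the topic).

David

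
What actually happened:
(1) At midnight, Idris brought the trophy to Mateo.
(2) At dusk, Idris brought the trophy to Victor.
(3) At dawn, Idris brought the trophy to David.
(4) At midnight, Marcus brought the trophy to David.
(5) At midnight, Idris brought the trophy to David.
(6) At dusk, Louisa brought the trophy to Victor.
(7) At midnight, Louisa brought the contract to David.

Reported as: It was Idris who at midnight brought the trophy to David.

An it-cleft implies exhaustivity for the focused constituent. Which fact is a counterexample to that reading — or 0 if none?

4

The cleft puts "Idris" in focus and presupposes the open proposition with same thing, recipient, setting (the trophy / David / at midnight).
The exhaustive reading says no other agent fits that background.
Fact (4) shares the background but with agent = Marcus; exhaustivity is violated.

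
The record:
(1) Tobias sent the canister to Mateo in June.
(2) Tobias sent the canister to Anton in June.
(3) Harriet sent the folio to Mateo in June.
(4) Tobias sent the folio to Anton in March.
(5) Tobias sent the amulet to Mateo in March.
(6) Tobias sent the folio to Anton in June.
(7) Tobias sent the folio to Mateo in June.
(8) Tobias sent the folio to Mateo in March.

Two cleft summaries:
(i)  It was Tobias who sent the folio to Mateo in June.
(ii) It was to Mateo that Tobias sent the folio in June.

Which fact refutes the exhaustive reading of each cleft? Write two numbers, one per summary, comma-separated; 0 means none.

3, 6

Summary (i) focuses "Tobias" (the agent); background the folio as thing and Mateo as recipient and in June as setting. Fact (3) matches that background with agent = Harriet — refutes (i).
Summary (ii) focuses "Mateo" (the recipient); background Tobias as agent and the folio as thing and in June as setting. Fact (6) matches that background with recipient = Anton — refutes (ii).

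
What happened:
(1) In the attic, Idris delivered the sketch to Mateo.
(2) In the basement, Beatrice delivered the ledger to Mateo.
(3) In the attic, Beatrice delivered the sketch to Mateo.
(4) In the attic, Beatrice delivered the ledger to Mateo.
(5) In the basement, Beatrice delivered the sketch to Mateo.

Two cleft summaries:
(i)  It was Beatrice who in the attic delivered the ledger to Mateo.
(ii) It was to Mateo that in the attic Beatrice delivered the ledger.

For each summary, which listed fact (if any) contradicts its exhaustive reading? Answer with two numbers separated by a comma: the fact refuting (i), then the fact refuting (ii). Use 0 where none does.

Summary (i) focuses "Beatrice" (the agent); background same thing, recipient, setting (the ledger / Mateo / in the attic). No fact matches that background with a different agent, so 0.
Summary (ii) focuses "Mateo" (the recipient); background same agent, thing, setting (Beatrice / the ledger / in the attic). No fact matches that background with a different recipient, so 0.

0, 0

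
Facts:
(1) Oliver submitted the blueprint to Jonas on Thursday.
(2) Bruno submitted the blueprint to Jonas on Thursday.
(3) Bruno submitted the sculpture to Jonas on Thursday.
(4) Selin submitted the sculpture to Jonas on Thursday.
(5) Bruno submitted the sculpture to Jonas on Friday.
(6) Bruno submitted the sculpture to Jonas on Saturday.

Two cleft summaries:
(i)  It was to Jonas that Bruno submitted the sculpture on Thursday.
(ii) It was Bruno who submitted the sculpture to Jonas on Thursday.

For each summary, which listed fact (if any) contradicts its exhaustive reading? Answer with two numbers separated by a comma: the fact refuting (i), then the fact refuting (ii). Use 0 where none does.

(i): focus "Jonas". No fact shares same agent, thing, setting (Bruno / the sculpture / on Thursday) with a different recipient. 0.
(ii): focus "Bruno". Looking for same thing, recipient, setting (the sculpture / Jonas / on Thursday) with some other agent — fact (4) has Selin there. Refuted.

0, 4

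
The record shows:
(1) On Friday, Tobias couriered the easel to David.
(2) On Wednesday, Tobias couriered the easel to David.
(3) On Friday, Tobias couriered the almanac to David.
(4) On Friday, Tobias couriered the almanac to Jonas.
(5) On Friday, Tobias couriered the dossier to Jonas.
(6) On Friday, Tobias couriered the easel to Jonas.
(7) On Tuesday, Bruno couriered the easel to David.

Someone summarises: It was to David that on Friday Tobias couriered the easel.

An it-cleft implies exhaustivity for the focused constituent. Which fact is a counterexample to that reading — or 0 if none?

6

The cleft puts "David" in focus and presupposes the open proposition with agent = Tobias, thing = the easel, setting = on Friday.
The exhaustive reading says no other recipient fits that background.
Fact (6) shares the background but with recipient = Jonas; exhaustivity is violated.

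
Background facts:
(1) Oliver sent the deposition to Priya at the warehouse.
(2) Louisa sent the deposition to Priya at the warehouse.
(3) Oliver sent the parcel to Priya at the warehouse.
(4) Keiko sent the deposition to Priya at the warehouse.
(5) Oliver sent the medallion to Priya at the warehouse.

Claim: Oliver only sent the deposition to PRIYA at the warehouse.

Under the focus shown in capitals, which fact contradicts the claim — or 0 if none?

0

Focus (in capitals) is "Priya" — the recipient. "Only" excludes alternative recipients while holding fixed agent = Oliver, thing = the deposition, setting = at the warehouse.
Every other fact changes something in the background, not just the recipient. Nothing refutes the claim.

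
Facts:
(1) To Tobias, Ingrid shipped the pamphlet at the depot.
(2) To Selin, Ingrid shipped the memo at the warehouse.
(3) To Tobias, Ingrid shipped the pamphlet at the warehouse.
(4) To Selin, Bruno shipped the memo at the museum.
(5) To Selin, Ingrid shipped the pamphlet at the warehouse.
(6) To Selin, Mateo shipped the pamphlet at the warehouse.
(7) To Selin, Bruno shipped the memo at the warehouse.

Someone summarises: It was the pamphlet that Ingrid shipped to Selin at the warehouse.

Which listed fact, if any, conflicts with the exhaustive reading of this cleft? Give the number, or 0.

2

The cleft puts "the pamphlet" in focus and presupposes the open proposition with Ingrid as agent and Selin as recipient and at the warehouse as setting.
The exhaustive reading says no other thing fits that background.
But fact (2) also has Ingrid as agent and Selin as recipient and at the warehouse as setting, with thing = the memo — so the exhaustive reading fails.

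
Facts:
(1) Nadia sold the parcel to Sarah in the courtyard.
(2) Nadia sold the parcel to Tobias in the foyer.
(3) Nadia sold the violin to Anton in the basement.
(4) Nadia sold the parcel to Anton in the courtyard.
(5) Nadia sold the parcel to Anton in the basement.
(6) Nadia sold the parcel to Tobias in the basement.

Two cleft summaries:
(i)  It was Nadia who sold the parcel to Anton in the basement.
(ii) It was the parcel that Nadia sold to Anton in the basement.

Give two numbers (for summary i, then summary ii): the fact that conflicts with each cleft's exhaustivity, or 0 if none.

0, 3

Summary (i) focuses "Nadia" (the agent); background same thing, recipient, setting (the parcel / Anton / in the basement). No fact matches that background with a different agent, so 0.
Summary (ii) focuses "the parcel" (the thing); background same agent, recipient, setting (Nadia / Anton / in the basement). Fact (3) matches that background with thing = the violin — refutes (ii).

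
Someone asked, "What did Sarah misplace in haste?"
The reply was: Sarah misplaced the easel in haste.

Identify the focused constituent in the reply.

the easel

The wh-word "what" asks about the direct object.
In the answer, "Sarah" and "in haste" are given — repeated from the question.
The constituent filling the direct object gap is "the easel"; that is the focus and would carry nuclear stress.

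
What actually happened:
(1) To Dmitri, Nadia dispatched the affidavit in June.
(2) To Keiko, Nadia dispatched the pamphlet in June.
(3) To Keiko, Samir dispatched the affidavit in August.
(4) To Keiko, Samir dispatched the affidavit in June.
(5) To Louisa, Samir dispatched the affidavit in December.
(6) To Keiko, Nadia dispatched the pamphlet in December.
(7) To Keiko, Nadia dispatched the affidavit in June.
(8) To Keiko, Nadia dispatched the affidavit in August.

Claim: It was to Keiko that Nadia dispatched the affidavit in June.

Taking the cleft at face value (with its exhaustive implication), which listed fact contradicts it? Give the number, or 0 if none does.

Focus of the cleft: "Keiko" (the recipient). Presupposed background: agent = Nadia, thing = the affidavit, setting = in June.
Exhaustivity: Keiko is the only recipient satisfying that background.
Fact (1) shares the background but with recipient = Dmitri; exhaustivity is violated.

1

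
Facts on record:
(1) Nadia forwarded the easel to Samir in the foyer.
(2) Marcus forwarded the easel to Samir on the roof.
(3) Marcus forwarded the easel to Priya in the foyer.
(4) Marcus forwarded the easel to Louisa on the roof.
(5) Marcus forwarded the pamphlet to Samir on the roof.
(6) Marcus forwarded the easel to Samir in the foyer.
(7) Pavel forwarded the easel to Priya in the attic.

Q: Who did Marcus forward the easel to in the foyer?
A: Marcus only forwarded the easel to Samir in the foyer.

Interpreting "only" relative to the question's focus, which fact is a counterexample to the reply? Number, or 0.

Answering "Who did ... to ...?" puts focus on the recipient — here, "Samir".
"Only" then excludes alternative recipients while the background — same agent, thing, setting (Marcus / the easel / in the foyer) — is held fixed.
Fact (3) shares the background with a different recipient (Priya) — counterexample.
(Fact (2) would refute a reading with focus on the setting — but that is not what the question asks.)

3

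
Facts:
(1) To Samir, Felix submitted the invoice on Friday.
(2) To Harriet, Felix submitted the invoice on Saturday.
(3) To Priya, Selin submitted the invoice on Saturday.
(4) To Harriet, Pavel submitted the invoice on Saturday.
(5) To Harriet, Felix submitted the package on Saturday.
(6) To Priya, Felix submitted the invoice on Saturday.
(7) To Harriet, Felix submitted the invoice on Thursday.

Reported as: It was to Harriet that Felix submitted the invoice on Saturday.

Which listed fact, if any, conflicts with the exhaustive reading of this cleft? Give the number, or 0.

6

The cleft puts "Harriet" in focus and presupposes the open proposition with Felix as agent and the invoice as thing and on Saturday as setting.
The exhaustive reading says no other recipient fits that background.
But fact (6) also has Felix as agent and the invoice as thing and on Saturday as setting, with recipient = Priya — so the exhaustive reading fails.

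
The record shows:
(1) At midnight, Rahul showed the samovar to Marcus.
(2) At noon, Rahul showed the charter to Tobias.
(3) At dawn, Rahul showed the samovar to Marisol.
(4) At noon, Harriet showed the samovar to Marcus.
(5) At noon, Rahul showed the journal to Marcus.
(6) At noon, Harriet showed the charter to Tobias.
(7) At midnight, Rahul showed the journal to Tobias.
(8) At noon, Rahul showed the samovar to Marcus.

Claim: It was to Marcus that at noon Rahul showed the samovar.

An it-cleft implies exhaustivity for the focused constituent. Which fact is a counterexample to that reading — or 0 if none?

The cleft puts "Marcus" in focus and presupposes the open proposition with Rahul as agent and the samovar as thing and at noon as setting.
The exhaustive reading says no other recipient fits that background.
Every other fact differs from the presupposition on some backgrounded slot, so none challenges the exhaustivity.

0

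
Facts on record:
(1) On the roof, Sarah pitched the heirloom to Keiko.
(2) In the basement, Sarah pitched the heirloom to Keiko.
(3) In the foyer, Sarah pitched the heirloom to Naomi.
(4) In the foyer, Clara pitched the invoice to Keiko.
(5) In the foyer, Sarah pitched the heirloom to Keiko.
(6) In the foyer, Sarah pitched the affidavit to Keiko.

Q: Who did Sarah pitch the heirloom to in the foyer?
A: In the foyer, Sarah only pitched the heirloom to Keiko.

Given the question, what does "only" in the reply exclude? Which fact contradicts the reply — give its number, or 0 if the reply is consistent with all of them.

The question "Who did ... to ...?" targets the recipient, so in the reply the focus falls on "Keiko".
"Only" then excludes alternative recipients while the background — same agent, thing, setting (Sarah / the heirloom / in the foyer) — is held fixed.
Fact (3) keeps same agent, thing, setting (Sarah / the heirloom / in the foyer) but has recipient = Naomi; that refutes the reply.
(Fact (1) would refute a reading with focus on the setting — but that is not what the question asks.)

3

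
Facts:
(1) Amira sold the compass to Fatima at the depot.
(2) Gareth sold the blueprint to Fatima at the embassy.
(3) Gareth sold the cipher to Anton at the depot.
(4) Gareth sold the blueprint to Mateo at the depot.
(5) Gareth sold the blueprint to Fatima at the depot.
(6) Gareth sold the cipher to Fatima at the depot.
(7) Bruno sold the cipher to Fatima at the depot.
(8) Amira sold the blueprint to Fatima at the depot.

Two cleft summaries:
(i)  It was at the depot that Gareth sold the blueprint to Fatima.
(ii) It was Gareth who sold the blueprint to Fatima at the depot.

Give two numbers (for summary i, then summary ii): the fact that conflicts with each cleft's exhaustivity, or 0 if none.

(i): focus "at the depot". Looking for Gareth as agent and the blueprint as thing and Fatima as recipient with some other setting — fact (2) has at the embassy there. Refuted.
(ii): focus "Gareth". Looking for the blueprint as thing and Fatima as recipient and at the depot as setting with some other agent — fact (8) has Amira there. Refuted.

2, 8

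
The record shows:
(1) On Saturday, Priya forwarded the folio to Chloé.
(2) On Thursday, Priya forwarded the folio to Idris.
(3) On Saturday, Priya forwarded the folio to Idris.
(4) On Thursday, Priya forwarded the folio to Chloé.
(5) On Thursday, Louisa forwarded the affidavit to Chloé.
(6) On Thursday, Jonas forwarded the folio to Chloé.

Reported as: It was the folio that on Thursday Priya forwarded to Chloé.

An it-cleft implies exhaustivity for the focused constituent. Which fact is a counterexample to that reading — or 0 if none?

Focus of the cleft: "the folio" (the thing). Presupposed background: agent = Priya, recipient = Chloé, setting = on Thursday.
The exhaustive reading says no other thing fits that background.
No listed fact matches the background with a different thing. Exhaustivity holds.

0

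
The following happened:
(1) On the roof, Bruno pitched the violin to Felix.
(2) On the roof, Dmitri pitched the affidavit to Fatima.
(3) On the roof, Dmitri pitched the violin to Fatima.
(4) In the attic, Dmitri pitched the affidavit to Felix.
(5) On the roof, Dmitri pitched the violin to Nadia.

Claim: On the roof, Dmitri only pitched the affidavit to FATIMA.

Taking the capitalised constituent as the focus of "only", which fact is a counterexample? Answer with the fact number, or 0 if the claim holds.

0

The capitals mark "Fatima" as focus. So "only" rules out other recipients, with the rest (same agent, thing, setting (Dmitri / the affidavit / on the roof)) as background.
Every other fact changes something in the background, not just the recipient. Nothing refutes the claim.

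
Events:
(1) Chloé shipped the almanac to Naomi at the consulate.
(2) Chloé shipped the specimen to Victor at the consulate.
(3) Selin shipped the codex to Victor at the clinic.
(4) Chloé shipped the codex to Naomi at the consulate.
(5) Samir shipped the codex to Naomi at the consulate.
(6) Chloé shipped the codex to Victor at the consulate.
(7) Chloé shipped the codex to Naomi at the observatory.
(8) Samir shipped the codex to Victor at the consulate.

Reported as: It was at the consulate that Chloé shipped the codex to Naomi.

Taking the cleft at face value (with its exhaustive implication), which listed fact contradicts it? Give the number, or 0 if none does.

7

The cleft puts "at the consulate" in focus and presupposes the open proposition with agent = Chloé, thing = the codex, recipient = Naomi.
Exhaustivity: at the consulate is the only setting satisfying that background.
But fact (7) also has agent = Chloé, thing = the codex, recipient = Naomi, with setting = at the observatory — so the exhaustive reading fails.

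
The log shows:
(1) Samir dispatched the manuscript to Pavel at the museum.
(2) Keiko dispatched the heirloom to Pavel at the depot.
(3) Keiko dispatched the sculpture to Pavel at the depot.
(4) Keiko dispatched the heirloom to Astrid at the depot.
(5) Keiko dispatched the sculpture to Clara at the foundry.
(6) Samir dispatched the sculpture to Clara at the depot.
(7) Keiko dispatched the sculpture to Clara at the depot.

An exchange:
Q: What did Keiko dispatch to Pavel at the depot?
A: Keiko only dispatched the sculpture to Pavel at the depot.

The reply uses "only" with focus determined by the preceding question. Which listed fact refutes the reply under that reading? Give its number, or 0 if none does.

2

Answering "What did ...?" puts focus on the thing — here, "the sculpture".
"Only" then excludes alternative things while the background — agent = Keiko, recipient = Pavel, setting = at the depot — is held fixed.
Fact (2) keeps agent = Keiko, recipient = Pavel, setting = at the depot but has thing = the heirloom; that refutes the reply.
(Fact (7) would refute a reading with focus on the recipient — but that is not what the question asks.)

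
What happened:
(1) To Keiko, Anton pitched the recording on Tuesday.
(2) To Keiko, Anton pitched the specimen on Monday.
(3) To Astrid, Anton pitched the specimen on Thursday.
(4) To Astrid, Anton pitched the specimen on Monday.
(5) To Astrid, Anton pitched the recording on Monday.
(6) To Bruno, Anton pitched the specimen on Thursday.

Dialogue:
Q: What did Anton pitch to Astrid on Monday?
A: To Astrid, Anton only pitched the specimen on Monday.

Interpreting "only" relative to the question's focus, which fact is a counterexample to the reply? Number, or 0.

The question "What did ...?" targets the thing, so in the reply the focus falls on "the specimen".
So "only" ranges over things; the rest (same agent, recipient, setting (Anton / Astrid / on Monday)) is presupposed.
Fact (5) keeps same agent, recipient, setting (Anton / Astrid / on Monday) but has thing = the recording; that refutes the reply.
(Fact (2) would refute a reading with focus on the recipient — but that is not what the question asks.)

5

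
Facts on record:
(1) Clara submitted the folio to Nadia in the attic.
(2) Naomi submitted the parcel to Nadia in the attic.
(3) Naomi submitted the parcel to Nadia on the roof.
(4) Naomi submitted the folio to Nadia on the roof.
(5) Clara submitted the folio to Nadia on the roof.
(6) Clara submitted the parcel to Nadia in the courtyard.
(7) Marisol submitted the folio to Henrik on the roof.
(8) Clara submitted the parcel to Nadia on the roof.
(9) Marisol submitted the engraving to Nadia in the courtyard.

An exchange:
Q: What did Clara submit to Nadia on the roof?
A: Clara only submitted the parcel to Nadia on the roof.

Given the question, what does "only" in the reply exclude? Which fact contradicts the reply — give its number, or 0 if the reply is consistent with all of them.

5

The question "What did ...?" targets the thing, so in the reply the focus falls on "the parcel".
"Only" then excludes alternative things while the background — Clara as agent and Nadia as recipient and on the roof as setting — is held fixed.
Fact (5) keeps Clara as agent and Nadia as recipient and on the roof as setting but has thing = the folio; that refutes the reply.
(Fact (6) would refute a reading with focus on the setting — but that is not what the question asks.)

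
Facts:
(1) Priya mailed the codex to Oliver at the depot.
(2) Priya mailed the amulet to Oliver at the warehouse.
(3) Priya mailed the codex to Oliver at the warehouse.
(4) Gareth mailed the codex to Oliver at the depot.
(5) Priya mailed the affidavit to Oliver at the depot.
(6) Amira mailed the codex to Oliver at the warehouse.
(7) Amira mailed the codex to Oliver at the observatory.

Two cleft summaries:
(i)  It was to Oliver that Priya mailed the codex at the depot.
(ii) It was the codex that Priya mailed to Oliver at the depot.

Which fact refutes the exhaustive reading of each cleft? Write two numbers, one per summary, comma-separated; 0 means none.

Summary (i) focuses "Oliver" (the recipient); background same agent, thing, setting (Priya / the codex / at the depot). No fact matches that background with a different recipient, so 0.
Summary (ii) focuses "the codex" (the thing); background same agent, recipient, setting (Priya / Oliver / at the depot). Fact (5) matches that background with thing = the affidavit — refutes (ii).

0, 5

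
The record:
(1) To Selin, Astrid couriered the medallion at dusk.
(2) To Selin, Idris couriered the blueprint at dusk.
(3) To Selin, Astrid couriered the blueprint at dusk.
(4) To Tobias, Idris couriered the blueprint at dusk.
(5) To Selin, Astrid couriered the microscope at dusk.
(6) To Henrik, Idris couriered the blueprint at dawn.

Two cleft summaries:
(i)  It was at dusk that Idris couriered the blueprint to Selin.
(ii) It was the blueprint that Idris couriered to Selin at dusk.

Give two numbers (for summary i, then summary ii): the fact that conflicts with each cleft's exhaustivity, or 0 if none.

0, 0

(i): focus "at dusk". No fact shares Idris as agent and the blueprint as thing and Selin as recipient with a different setting. 0.
(ii): focus "the blueprint". No fact shares Idris as agent and Selin as recipient and at dusk as setting with a different thing. 0.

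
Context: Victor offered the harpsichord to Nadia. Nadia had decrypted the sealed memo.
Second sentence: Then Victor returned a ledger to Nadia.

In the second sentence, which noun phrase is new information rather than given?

a ledger

"Victor" and "Nadia" in the second sentence are given — already mentioned in the context.
"a ledger" has no antecedent in the context; it is discourse-new (the indefinite article also signals a new referent).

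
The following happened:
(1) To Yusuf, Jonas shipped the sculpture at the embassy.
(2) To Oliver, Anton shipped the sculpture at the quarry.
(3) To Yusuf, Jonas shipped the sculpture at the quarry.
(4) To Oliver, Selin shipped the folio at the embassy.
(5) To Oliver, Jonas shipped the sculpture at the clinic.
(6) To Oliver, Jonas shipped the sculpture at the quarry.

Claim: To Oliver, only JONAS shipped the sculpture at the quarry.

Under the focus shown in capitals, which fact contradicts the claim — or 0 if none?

Focus (in capitals) is "Jonas" — the agent. "Only" excludes alternative agents while holding fixed same thing, recipient, setting (the sculpture / Oliver / at the quarry).
Fact (2) matches on same thing, recipient, setting (the sculpture / Oliver / at the quarry), but has agent = Anton instead. That refutes the claim.

2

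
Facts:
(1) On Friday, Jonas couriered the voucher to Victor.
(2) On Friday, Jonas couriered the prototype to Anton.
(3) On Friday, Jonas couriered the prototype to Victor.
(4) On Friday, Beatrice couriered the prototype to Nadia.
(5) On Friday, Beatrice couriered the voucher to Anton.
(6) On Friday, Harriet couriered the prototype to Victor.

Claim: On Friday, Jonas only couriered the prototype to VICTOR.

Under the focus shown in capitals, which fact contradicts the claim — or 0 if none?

2

Focus (in capitals) is "Victor" — the recipient. "Only" excludes alternative recipients while holding fixed agent = Jonas, thing = the prototype, setting = on Friday.
Fact (2) matches on agent = Jonas, thing = the prototype, setting = on Friday, but has recipient = Anton instead. That refutes the claim.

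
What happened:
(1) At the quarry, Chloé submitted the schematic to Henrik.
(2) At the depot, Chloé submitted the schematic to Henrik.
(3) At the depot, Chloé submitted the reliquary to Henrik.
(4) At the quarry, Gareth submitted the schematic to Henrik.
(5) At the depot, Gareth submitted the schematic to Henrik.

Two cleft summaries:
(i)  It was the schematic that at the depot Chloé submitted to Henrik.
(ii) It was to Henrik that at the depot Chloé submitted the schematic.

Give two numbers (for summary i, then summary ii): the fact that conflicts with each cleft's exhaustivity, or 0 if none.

3, 0

(i): focus "the schematic". Looking for same agent, recipient, setting (Chloé / Henrik / at the depot) with some other thing — fact (3) has the reliquary there. Refuted.
(ii): focus "Henrik". No fact shares same agent, thing, setting (Chloé / the schematic / at the depot) with a different recipient. 0.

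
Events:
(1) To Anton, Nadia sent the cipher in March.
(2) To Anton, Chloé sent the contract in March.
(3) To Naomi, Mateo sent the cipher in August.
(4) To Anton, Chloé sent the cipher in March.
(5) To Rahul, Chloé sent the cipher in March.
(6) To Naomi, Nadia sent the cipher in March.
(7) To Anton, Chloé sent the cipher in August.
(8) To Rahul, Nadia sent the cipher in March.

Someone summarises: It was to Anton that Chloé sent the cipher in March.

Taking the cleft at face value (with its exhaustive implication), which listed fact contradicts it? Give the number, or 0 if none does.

5

Focus of the cleft: "Anton" (the recipient). Presupposed background: Chloé as agent and the cipher as thing and in March as setting.
Exhaustivity: Anton is the only recipient satisfying that background.
Fact (5) shares the background but with recipient = Rahul; exhaustivity is violated.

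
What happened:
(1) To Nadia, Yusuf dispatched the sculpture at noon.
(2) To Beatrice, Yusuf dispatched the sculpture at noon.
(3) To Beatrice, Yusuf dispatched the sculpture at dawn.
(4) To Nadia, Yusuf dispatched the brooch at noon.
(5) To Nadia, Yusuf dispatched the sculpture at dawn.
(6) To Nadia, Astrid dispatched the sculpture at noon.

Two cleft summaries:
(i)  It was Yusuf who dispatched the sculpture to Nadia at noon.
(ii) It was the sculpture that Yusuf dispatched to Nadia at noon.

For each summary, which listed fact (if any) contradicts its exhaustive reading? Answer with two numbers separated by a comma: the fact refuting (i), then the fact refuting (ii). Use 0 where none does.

Summary (i) focuses "Yusuf" (the agent); background same thing, recipient, setting (the sculpture / Nadia / at noon). Fact (6) matches that background with agent = Astrid — refutes (i).
Summary (ii) focuses "the sculpture" (the thing); background same agent, recipient, setting (Yusuf / Nadia / at noon). Fact (4) matches that background with thing = the brooch — refutes (ii).

6, 4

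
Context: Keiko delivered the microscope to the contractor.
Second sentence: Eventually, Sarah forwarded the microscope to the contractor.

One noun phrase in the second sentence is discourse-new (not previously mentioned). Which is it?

"the microscope" and "the contractor" in the second sentence are given — already mentioned in the context.
"Sarah" has no antecedent in the context; it is discourse-new.

Sarah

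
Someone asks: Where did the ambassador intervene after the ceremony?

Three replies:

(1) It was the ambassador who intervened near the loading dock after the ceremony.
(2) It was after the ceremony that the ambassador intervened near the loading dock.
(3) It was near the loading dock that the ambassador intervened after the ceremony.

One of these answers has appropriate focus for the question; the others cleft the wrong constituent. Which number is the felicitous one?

3

The question word "where" targets the location.
Option (1) clefts "the ambassador" — the subject (agent), not what was asked.
Option (2) clefts "after the ceremony" — the time, not what was asked.
Option (3) clefts "near the loading dock" — that matches what the question asks about.
So the congruent reply is (3).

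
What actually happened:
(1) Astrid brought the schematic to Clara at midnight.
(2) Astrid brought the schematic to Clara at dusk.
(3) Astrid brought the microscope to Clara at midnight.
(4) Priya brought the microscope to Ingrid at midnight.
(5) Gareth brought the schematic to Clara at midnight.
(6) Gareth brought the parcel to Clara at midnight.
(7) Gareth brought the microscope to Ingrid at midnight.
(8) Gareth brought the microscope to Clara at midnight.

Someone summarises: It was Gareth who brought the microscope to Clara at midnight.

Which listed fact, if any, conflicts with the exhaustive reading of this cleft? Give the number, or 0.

The cleft puts "Gareth" in focus and presupposes the open proposition with the microscope as thing and Clara as recipient and at midnight as setting.
The exhaustive reading says no other agent fits that background.
But fact (3) also has the microscope as thing and Clara as recipient and at midnight as setting, with agent = Astrid — so the exhaustive reading fails.

3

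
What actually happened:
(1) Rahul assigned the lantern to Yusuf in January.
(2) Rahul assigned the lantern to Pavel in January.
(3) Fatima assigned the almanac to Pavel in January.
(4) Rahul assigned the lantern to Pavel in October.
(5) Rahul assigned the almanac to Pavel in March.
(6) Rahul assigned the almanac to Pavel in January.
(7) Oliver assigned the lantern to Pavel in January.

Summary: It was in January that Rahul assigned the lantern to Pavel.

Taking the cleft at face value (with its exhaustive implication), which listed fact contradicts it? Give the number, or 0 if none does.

Focus of the cleft: "in January" (the setting). Presupposed background: Rahul as agent and the lantern as thing and Pavel as recipient.
Exhaustivity: in January is the only setting satisfying that background.
But fact (4) also has Rahul as agent and the lantern as thing and Pavel as recipient, with setting = in October — so the exhaustive reading fails.

4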